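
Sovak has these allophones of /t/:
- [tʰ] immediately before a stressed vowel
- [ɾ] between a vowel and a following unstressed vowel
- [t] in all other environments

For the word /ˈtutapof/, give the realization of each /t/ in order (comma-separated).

[tʰ], [ɾ]

Occurrence 1 (position 1): immediately before a stressed vowel → [tʰ].
Occurrence 2 (position 3): between a vowel and an unstressed vowel → [ɾ].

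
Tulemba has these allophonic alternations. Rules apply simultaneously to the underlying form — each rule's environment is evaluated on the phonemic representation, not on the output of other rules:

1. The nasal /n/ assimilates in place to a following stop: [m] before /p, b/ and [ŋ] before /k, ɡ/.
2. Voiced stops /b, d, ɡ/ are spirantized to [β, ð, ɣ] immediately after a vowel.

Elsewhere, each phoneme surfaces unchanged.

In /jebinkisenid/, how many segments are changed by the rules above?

3

Segments that undergo a rule: /b/ → [β] (rule 2); /n/ → [ŋ] (rule 1); /d/ → [ð] (rule 2).
All other segments surface unchanged.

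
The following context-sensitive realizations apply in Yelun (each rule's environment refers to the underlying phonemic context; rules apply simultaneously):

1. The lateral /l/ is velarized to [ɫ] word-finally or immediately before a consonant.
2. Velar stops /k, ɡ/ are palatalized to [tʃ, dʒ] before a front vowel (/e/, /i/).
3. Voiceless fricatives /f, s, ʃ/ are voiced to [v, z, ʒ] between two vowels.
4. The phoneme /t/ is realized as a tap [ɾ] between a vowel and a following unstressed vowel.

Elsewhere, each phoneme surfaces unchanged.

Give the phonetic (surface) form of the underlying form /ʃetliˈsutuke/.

/ʃ/ (word-initial): rule 3 targets it, but not between two vowels → unchanged [ʃ].
/t/ (between /e/ and /l/) fails the environment for rule 4, so it stays [t].
/l/ (between /t/ and /i/) is in the target of rule 1 but the environment (word-finally or immediately before a consonant) is not met → [l].
/s/ meets the environment for rule 3 (between two vowels) → [z].
/t/ meets the environment for rule 4 (between a vowel and a following unstressed vowel) → [ɾ].
/k/ — between /u/ and /e/, before a front vowel — surfaces as [tʃ] (rule 2).

[ʃetliˈzuɾutʃe]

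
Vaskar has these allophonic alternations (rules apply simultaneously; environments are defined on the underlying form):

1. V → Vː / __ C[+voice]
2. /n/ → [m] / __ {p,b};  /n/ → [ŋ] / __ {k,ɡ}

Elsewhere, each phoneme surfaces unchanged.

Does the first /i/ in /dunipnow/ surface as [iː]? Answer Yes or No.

/i/ (between /n/ and /p/): rule 1 targets it, but not before a voiced consonant → unchanged [i].
The actual realization is [i], not [iː].

No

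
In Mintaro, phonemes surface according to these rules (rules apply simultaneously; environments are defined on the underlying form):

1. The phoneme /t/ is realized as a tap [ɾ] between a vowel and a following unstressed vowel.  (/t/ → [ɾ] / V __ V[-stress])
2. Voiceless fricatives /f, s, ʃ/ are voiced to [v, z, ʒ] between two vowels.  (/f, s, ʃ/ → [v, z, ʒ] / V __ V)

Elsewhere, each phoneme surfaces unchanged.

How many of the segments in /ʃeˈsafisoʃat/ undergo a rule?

4

Segments that undergo a rule: /s/ → [z] (rule 2); /f/ → [v] (rule 2); /s/ → [z] (rule 2); /ʃ/ → [ʒ] (rule 2).
All other segments surface unchanged.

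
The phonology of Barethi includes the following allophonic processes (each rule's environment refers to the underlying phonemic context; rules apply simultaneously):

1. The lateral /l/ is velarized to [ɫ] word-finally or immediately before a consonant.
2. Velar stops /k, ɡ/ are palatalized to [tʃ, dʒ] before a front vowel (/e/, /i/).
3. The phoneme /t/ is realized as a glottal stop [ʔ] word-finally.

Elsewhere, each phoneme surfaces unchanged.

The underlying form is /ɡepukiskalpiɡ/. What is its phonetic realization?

[dʒeputʃiskaɫpiɡ]

Rule 2 applies to /ɡ/ (word-initial: before a front vowel) → [dʒ].
/k/ meets the environment for rule 2 (before a front vowel) → [tʃ].
/k/ (between /s/ and /a/) fails the environment for rule 2, so it stays [k].
/l/ meets the environment for rule 1 (word-finally or immediately before a consonant) → [ɫ].
/ɡ/ (word-final) fails the environment for rule 2, so it stays [ɡ].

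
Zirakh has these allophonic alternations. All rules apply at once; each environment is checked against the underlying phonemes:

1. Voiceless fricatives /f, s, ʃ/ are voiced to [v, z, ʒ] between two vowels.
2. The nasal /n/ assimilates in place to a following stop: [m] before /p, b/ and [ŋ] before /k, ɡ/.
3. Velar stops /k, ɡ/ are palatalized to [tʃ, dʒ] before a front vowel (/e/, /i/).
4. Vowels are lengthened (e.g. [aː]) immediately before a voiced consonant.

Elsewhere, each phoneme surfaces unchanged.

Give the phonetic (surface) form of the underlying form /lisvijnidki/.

[lisviːjniːdtʃi]

/l/ — not in any rule's target class → [l].
/i/ (between /l/ and /s/) is in the target of rule 4 but the environment (before a voiced consonant) is not met → [i].
/s/ — between /i/ and /v/; rule 1 does not apply here → [s].
/v/ — not in any rule's target class → [v].
/i/ meets the environment for rule 4 (before a voiced consonant) → [iː].
/j/ (between /i/ and /n/): no rule targets it → [j].
/n/ (between /j/ and /i/) is in the target of rule 2 but the environment (before a labial or velar stop) is not met → [n].
/i/ (between /n/ and /d/) occurs before a voiced consonant → [iː] by rule 4.
/d/ (between /i/ and /k/): no rule targets it → [d].
/k/ (between /d/ and /i/) occurs before a front vowel → [tʃ] by rule 3.
/i/ — word-final; rule 4 does not apply here → [i].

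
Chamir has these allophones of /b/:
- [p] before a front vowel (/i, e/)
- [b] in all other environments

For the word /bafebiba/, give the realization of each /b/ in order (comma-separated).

Occurrence 1 (position 1): no conditioning environment matches → elsewhere allophone [b].
Occurrence 2 (position 5): before a front vowel (/i, e/) → [p].
Occurrence 3 (position 7): no conditioning environment matches → elsewhere allophone [b].

[b], [p], [b]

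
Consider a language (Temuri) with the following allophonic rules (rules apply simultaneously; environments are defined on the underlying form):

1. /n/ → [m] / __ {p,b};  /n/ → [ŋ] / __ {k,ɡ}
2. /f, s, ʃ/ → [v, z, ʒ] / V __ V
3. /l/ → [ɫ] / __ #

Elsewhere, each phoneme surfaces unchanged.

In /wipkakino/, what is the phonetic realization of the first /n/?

[n]

/n/ (between /i/ and /o/) is in the target of rule 1 but the environment (before a labial or velar stop) is not met → [n].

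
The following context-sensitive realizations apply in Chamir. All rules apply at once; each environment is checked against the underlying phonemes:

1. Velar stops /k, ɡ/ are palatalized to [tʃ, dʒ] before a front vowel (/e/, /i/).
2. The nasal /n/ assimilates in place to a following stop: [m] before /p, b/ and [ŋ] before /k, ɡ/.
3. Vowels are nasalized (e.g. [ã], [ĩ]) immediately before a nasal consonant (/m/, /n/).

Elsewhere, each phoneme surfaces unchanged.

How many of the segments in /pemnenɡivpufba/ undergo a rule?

4

Segments that undergo a rule: /e/ → [ẽ] (rule 3); /e/ → [ẽ] (rule 3); /n/ → [ŋ] (rule 2); /ɡ/ → [dʒ] (rule 1).
All other segments surface unchanged.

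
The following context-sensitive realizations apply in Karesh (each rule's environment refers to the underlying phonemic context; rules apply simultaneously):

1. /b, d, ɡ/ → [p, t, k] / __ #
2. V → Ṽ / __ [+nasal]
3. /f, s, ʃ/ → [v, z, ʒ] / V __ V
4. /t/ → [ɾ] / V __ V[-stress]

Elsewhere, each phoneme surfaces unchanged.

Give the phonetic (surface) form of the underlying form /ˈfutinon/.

/f/ — word-initial; rule 3 does not apply here → [f].
/u/ — between /f/ and /t/; rule 2 does not apply here → [u].
/t/ (between /u/ and /i/) occurs between a vowel and a following unstressed vowel → [ɾ] by rule 4.
/i/ — between /t/ and /n/, before a nasal consonant — surfaces as [ĩ] (rule 2).
/n/ (between /i/ and /o/): no rule targets it → [n].
/o/ — between /n/ and /n/, before a nasal consonant — surfaces as [õ] (rule 2).
/n/ stays [n].

[ˈfuɾĩnõn]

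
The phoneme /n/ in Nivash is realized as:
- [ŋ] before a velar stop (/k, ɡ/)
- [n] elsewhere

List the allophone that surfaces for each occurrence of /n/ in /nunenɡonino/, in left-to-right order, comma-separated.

Occurrence 1 (position 1): no conditioning environment matches → elsewhere allophone [n].
Occurrence 2 (position 3): no conditioning environment matches → elsewhere allophone [n].
Occurrence 3 (position 5): before a velar stop → [ŋ].
Occurrence 4 (position 8): no conditioning environment matches → elsewhere allophone [n].
Occurrence 5 (position 10): no conditioning environment matches → elsewhere allophone [n].

[n], [n], [ŋ], [n], [n]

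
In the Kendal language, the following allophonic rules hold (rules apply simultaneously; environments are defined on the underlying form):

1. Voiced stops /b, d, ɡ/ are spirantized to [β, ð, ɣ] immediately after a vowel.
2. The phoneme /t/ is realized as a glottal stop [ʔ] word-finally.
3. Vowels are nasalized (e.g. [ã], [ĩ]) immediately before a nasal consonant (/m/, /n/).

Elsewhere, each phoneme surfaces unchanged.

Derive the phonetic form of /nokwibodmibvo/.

[nokwiβoðmiβvo]

/n/ (word-initial) is unaffected → [n].
/o/ (between /n/ and /k/): rule 3 targets it, but not before a nasal consonant → unchanged [o].
/k/ (between /o/ and /w/) is unaffected → [k].
/w/ — not in any rule's target class → [w].
/i/ (between /w/ and /b/): rule 3 targets it, but not before a nasal consonant → unchanged [i].
Rule 1 applies to /b/ (between /i/ and /o/: immediately after a vowel) → [β].
/o/ (between /b/ and /d/) fails the environment for rule 3, so it stays [o].
/d/ (between /o/ and /m/): immediately after a vowel, so rule 1 applies → [ð].
/m/ (between /d/ and /i/): no rule targets it → [m].
/i/ (between /m/ and /b/) is in the target of rule 3 but the environment (before a nasal consonant) is not met → [i].
Rule 1 applies to /b/ (between /i/ and /v/: immediately after a vowel) → [β].
/v/ (between /b/ and /o/): no rule targets it → [v].
/o/ (word-final): rule 3 targets it, but not before a nasal consonant → unchanged [o].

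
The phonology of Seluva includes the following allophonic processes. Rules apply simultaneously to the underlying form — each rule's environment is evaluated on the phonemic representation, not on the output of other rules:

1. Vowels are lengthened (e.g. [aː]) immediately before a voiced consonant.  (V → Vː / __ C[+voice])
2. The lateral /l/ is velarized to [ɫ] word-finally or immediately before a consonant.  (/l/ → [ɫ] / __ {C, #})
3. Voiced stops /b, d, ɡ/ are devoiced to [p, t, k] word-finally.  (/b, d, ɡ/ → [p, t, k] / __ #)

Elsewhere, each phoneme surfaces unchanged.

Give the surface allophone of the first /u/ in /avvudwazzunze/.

/u/ meets the environment for rule 1 (before a voiced consonant) → [uː].

[uː]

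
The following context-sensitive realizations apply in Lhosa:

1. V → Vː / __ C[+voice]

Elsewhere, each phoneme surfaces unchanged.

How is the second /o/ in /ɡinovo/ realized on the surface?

/o/ (word-final) fails the environment for rule 1, so it stays [o].

[o]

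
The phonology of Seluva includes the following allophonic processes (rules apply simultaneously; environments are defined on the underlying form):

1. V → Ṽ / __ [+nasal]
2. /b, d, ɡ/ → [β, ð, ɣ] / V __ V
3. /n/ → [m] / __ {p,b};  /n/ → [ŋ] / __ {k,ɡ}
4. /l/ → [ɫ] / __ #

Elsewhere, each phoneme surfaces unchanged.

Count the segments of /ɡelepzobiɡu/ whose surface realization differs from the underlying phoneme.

2

Segments that undergo a rule: /b/ → [β] (rule 2); /ɡ/ → [ɣ] (rule 2).
All other segments surface unchanged.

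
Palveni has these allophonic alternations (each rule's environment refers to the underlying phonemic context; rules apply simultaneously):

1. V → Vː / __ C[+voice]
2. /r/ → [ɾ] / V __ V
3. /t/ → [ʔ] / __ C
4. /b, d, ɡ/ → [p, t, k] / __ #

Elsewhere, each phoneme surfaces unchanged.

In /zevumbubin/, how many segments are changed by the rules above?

4

Segments that undergo a rule: /e/ → [eː] (rule 1); /u/ → [uː] (rule 1); /u/ → [uː] (rule 1); /i/ → [iː] (rule 1).
All other segments surface unchanged.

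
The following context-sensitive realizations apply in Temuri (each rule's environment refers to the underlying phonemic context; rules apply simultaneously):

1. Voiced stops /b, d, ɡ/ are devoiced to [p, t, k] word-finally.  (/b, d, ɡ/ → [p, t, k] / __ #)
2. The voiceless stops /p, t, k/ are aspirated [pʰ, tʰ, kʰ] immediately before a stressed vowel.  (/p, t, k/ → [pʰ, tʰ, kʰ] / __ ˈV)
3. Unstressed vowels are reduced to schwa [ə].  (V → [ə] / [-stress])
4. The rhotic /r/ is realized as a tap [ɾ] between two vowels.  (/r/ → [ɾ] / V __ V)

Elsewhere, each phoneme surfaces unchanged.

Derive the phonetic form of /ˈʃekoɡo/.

[ˈʃekəɡə]

/e/ (between /ʃ/ and /k/) fails the environment for rule 3, so it stays [e].
/k/ (between /e/ and /o/) is in the target of rule 2 but the environment (immediately before a stressed vowel) is not met → [k].
/o/ (between /k/ and /ɡ/): in an unstressed syllable, so rule 3 applies → [ə].
/ɡ/ (between /o/ and /o/) fails the environment for rule 1, so it stays [ɡ].
/o/ meets the environment for rule 3 (in an unstressed syllable) → [ə].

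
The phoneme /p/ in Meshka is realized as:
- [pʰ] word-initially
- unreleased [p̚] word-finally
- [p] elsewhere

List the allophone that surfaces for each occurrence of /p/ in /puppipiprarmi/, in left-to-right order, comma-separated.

Occurrence 1 (position 1): word-initially → [pʰ].
Occurrence 2 (position 3): no conditioning environment matches → elsewhere allophone [p].
Occurrence 3 (position 4): no conditioning environment matches → elsewhere allophone [p].
Occurrence 4 (position 6): no conditioning environment matches → elsewhere allophone [p].
Occurrence 5 (position 8): no conditioning environment matches → elsewhere allophone [p].

[pʰ], [p], [p], [p], [p]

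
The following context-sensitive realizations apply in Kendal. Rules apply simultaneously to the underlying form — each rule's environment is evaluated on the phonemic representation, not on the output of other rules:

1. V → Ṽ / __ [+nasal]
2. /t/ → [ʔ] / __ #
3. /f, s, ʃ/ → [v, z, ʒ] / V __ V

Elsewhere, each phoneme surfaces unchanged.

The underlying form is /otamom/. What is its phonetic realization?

[otãmõm]

/o/ (word-initial) fails the environment for rule 1, so it stays [o].
/t/ (between /o/ and /a/) is in the target of rule 2 but the environment (word-finally) is not met → [t].
/a/ meets the environment for rule 1 (before a nasal consonant) → [ã].
/m/ — not in any rule's target class → [m].
/o/ meets the environment for rule 1 (before a nasal consonant) → [õ].
/m/ — not in any rule's target class → [m].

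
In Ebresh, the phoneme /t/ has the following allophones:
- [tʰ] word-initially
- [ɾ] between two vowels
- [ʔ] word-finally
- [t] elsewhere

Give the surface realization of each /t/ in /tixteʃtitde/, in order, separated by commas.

[tʰ], [t], [t], [t]

Occurrence 1 (position 1): word-initially → [tʰ].
Occurrence 2 (position 4): no conditioning environment matches → elsewhere allophone [t].
Occurrence 3 (position 7): no conditioning environment matches → elsewhere allophone [t].
Occurrence 4 (position 9): no conditioning environment matches → elsewhere allophone [t].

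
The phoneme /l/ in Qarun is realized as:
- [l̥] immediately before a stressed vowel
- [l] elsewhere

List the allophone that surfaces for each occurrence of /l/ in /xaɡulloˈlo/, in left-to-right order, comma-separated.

[l], [l], [l̥]

Occurrence 1 (position 5): no conditioning environment matches → elsewhere allophone [l].
Occurrence 2 (position 6): no conditioning environment matches → elsewhere allophone [l].
Occurrence 3 (position 8): immediately before a stressed vowel → [l̥].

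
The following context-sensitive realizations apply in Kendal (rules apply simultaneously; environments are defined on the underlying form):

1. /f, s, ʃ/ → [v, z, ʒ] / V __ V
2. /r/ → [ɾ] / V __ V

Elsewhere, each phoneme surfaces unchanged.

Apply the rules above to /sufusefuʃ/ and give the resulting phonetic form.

/s/ — word-initial; rule 1 does not apply here → [s].
/u/ (between /s/ and /f/): no rule targets it → [u].
/f/ (between /u/ and /u/) occurs between two vowels → [v] by rule 1.
/u/ (between /f/ and /s/) is unaffected → [u].
/s/ (between /u/ and /e/) occurs between two vowels → [z] by rule 1.
/e/ stays [e].
/f/ (between /e/ and /u/): between two vowels, so rule 1 applies → [v].
/u/ — not in any rule's target class → [u].
/ʃ/ (word-final) is in the target of rule 1 but the environment (between two vowels) is not met → [ʃ].

[suvuzevuʃ]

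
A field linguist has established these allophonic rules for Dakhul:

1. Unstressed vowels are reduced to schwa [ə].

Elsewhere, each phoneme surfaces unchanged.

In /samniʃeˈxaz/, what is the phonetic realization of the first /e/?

[ə]

/e/ (between /ʃ/ and /x/): in an unstressed syllable, so rule 1 applies → [ə].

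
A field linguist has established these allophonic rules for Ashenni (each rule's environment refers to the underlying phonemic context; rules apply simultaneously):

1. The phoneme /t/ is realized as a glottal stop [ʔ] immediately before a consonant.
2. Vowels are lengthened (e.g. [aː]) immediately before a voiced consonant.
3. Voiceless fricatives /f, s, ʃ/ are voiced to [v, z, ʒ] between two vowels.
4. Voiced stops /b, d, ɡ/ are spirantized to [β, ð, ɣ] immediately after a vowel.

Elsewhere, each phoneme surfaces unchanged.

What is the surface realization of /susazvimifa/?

/s/ — word-initial; rule 3 does not apply here → [s].
/u/ (between /s/ and /s/) fails the environment for rule 2, so it stays [u].
/s/ (between /u/ and /a/) occurs between two vowels → [z] by rule 3.
/a/ (between /s/ and /z/) occurs before a voiced consonant → [aː] by rule 2.
/i/ (between /v/ and /m/): before a voiced consonant, so rule 2 applies → [iː].
/i/ (between /m/ and /f/) is in the target of rule 2 but the environment (before a voiced consonant) is not met → [i].
/f/ (between /i/ and /a/): between two vowels, so rule 3 applies → [v].
/a/ (word-final) fails the environment for rule 2, so it stays [a].

[suzaːzviːmiva]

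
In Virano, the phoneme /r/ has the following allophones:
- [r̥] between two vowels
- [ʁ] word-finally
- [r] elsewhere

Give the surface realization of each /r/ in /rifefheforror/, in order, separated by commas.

Occurrence 1 (position 1): no conditioning environment matches → elsewhere allophone [r].
Occurrence 2 (position 10): no conditioning environment matches → elsewhere allophone [r].
Occurrence 3 (position 11): no conditioning environment matches → elsewhere allophone [r].
Occurrence 4 (position 13): word-finally → [ʁ].

[r], [r], [r], [ʁ]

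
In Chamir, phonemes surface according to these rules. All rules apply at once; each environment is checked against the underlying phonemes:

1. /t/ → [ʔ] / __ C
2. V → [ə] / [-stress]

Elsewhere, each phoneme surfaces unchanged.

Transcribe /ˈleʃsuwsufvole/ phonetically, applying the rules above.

/l/ (word-initial) is unaffected → [l].
/e/ (between /l/ and /ʃ/) fails the environment for rule 2, so it stays [e].
/ʃ/ (between /e/ and /s/): no rule targets it → [ʃ].
/s/ — not in any rule's target class → [s].
/u/ (between /s/ and /w/): in an unstressed syllable, so rule 2 applies → [ə].
/w/ (between /u/ and /s/): no rule targets it → [w].
/s/ (between /w/ and /u/) is unaffected → [s].
Rule 2 applies to /u/ (between /s/ and /f/: in an unstressed syllable) → [ə].
/f/ stays [f].
/v/ stays [v].
/o/ — between /v/ and /l/, in an unstressed syllable — surfaces as [ə] (rule 2).
/l/ — not in any rule's target class → [l].
/e/ meets the environment for rule 2 (in an unstressed syllable) → [ə].

[ˈleʃsəwsəfvələ]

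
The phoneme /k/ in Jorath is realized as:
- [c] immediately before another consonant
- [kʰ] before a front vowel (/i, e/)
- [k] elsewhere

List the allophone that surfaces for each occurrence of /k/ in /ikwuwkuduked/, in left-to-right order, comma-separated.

Occurrence 1 (position 2): immediately before another consonant → [c].
Occurrence 2 (position 6): no conditioning environment matches → elsewhere allophone [k].
Occurrence 3 (position 10): before a front vowel (/i, e/) → [kʰ].

[c], [k], [kʰ]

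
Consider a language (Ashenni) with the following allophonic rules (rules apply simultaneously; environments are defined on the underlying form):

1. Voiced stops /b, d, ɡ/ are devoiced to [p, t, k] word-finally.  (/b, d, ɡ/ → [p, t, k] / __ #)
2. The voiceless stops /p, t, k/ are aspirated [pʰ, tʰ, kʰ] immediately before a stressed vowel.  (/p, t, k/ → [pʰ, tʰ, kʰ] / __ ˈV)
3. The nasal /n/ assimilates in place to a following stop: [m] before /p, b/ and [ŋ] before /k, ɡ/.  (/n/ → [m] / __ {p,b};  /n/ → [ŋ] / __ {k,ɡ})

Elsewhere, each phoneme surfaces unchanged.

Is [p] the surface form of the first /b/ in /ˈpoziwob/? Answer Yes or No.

Rule 1 applies to /b/ (word-final: word-finally) → [p].
The actual realization is [p], which matches [p].

Yes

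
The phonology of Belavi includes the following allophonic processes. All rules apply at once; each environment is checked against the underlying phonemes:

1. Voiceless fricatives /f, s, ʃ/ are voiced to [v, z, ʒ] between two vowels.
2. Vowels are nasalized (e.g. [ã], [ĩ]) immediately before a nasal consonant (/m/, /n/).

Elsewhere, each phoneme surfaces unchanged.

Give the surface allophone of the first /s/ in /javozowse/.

[s]

/s/ (between /w/ and /e/) is in the target of rule 1 but the environment (between two vowels) is not met → [s].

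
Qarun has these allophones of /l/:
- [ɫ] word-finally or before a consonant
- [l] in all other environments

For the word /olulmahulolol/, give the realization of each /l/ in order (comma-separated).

Occurrence 1 (position 2): no conditioning environment matches → elsewhere allophone [l].
Occurrence 2 (position 4): word-finally or before a consonant → [ɫ].
Occurrence 3 (position 9): no conditioning environment matches → elsewhere allophone [l].
Occurrence 4 (position 11): no conditioning environment matches → elsewhere allophone [l].
Occurrence 5 (position 13): word-finally or before a consonant → [ɫ].

[l], [ɫ], [l], [l], [ɫ]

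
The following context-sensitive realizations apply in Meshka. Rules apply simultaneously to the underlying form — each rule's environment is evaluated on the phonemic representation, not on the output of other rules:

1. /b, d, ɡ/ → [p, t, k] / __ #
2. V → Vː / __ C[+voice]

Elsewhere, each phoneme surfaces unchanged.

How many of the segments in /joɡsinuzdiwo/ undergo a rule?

4

Segments that undergo a rule: /o/ → [oː] (rule 2); /i/ → [iː] (rule 2); /u/ → [uː] (rule 2); /i/ → [iː] (rule 2).
All other segments surface unchanged.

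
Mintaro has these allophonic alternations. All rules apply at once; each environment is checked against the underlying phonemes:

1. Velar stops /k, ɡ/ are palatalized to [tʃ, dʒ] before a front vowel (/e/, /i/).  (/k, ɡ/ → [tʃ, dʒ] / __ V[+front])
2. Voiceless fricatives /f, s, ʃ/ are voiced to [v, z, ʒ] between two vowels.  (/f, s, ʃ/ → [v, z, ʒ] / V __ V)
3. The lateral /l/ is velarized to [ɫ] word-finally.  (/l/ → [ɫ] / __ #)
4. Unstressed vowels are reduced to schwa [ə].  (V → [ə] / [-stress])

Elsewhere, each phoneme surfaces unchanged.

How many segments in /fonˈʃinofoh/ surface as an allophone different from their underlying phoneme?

4

Segments that undergo a rule: /o/ → [ə] (rule 4); /o/ → [ə] (rule 4); /f/ → [v] (rule 2); /o/ → [ə] (rule 4).
All other segments surface unchanged.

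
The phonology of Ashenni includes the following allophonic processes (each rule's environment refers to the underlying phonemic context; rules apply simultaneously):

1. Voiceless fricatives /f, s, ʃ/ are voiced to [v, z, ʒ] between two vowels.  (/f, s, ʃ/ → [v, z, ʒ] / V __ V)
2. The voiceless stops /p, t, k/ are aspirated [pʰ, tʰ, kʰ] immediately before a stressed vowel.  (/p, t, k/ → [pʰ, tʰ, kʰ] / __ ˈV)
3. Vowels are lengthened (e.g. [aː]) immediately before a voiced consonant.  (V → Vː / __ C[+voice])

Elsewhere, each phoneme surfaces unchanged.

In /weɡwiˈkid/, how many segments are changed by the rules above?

3

Segments that undergo a rule: /e/ → [eː] (rule 3); /k/ → [kʰ] (rule 2); /i/ → [iː] (rule 3).
All other segments surface unchanged.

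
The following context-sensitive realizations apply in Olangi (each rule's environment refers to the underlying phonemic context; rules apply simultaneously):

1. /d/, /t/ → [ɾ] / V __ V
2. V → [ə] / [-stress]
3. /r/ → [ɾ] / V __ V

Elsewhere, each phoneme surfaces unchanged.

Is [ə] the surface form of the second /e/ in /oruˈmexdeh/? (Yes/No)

Yes

Rule 2 applies to /e/ (between /d/ and /h/: in an unstressed syllable) → [ə].
The actual realization is [ə], which matches [ə].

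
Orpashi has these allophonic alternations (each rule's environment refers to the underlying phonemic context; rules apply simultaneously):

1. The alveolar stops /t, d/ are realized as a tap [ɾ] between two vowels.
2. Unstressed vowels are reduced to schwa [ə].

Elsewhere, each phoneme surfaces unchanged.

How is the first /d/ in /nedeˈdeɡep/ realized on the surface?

[ɾ]

/d/ (between /e/ and /e/): between two vowels, so rule 1 applies → [ɾ].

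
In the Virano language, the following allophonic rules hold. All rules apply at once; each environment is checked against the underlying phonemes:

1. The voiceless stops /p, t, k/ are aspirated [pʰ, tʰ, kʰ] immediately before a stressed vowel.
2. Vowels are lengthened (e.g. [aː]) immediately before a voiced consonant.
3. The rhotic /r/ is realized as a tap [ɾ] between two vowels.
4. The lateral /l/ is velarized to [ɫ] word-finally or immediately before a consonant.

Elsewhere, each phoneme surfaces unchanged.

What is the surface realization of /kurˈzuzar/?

/k/ (word-initial) is in the target of rule 1 but the environment (immediately before a stressed vowel) is not met → [k].
/u/ — between /k/ and /r/, before a voiced consonant — surfaces as [uː] (rule 2).
/r/ (between /u/ and /z/) fails the environment for rule 3, so it stays [r].
/z/ (between /r/ and /u/) is unaffected → [z].
/u/ (between /z/ and /z/): before a voiced consonant, so rule 2 applies → [uː].
/z/ — not in any rule's target class → [z].
/a/ meets the environment for rule 2 (before a voiced consonant) → [aː].
/r/ (word-final) fails the environment for rule 3, so it stays [r].

[kuːrˈzuːzaːr]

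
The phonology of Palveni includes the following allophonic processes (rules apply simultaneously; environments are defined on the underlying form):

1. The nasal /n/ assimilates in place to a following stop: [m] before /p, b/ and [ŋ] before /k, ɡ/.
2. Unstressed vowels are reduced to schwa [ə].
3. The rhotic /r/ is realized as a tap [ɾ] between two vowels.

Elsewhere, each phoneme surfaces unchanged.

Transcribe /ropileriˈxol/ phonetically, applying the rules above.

[rəpələɾəˈxol]

/r/ (word-initial) fails the environment for rule 3, so it stays [r].
/o/ meets the environment for rule 2 (in an unstressed syllable) → [ə].
/p/ (between /o/ and /i/) is unaffected → [p].
/i/ (between /p/ and /l/): in an unstressed syllable, so rule 2 applies → [ə].
/l/ — not in any rule's target class → [l].
/e/ — between /l/ and /r/, in an unstressed syllable — surfaces as [ə] (rule 2).
/r/ meets the environment for rule 3 (between two vowels) → [ɾ].
/i/ (between /r/ and /x/) occurs in an unstressed syllable → [ə] by rule 2.
/x/ (between /i/ and /o/): no rule targets it → [x].
/o/ (between /x/ and /l/) is in the target of rule 2 but the environment (in an unstressed syllable) is not met → [o].
/l/ (word-final): no rule targets it → [l].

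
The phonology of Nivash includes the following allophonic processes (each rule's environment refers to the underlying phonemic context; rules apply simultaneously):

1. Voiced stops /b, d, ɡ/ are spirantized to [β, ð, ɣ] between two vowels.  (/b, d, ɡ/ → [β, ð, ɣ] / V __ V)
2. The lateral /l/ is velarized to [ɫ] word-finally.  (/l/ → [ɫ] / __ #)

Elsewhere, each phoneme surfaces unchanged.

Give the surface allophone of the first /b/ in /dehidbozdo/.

[b]

/b/ — between /d/ and /o/; rule 1 does not apply here → [b].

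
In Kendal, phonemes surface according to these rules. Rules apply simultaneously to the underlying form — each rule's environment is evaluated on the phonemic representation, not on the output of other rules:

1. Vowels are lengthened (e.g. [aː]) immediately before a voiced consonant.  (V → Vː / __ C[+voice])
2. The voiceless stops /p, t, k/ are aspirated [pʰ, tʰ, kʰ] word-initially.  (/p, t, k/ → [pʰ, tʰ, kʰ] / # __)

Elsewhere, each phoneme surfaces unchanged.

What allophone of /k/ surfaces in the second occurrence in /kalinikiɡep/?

/k/ (between /i/ and /i/) is in the target of rule 2 but the environment (word-initially) is not met → [k].

[k]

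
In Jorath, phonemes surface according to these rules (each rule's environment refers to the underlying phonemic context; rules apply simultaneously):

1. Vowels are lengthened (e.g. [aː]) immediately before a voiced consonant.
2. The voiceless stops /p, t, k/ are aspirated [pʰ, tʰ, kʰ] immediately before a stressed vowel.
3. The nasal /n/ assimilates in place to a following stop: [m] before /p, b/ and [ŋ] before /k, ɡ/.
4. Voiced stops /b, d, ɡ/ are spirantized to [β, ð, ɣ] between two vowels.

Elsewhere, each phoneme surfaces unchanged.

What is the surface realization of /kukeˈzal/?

[kukeːˈzaːl]

/k/ (word-initial) fails the environment for rule 2, so it stays [k].
/u/ (between /k/ and /k/): rule 1 targets it, but not before a voiced consonant → unchanged [u].
/k/ (between /u/ and /e/) fails the environment for rule 2, so it stays [k].
/e/ — between /k/ and /z/, before a voiced consonant — surfaces as [eː] (rule 1).
/z/ stays [z].
/a/ — between /z/ and /l/, before a voiced consonant — surfaces as [aː] (rule 1).
/l/ — not in any rule's target class → [l].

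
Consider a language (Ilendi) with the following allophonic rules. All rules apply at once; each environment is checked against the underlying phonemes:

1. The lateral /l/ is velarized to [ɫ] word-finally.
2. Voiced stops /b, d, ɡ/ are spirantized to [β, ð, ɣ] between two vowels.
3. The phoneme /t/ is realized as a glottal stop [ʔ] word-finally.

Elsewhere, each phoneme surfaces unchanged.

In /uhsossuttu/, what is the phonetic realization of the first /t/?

[t]

/t/ (between /u/ and /t/) is in the target of rule 3 but the environment (word-finally) is not met → [t].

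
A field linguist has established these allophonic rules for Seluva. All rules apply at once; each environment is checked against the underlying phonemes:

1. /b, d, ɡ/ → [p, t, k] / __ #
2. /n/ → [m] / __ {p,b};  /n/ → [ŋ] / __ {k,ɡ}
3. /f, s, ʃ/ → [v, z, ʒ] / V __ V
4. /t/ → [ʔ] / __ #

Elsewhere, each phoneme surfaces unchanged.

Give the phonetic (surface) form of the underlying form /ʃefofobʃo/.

/ʃ/ (word-initial) is in the target of rule 3 but the environment (between two vowels) is not met → [ʃ].
/e/ (between /ʃ/ and /f/): no rule targets it → [e].
/f/ — between /e/ and /o/, between two vowels — surfaces as [v] (rule 3).
/o/ — not in any rule's target class → [o].
/f/ (between /o/ and /o/): between two vowels, so rule 3 applies → [v].
/o/ (between /f/ and /b/) is unaffected → [o].
/b/ — between /o/ and /ʃ/; rule 1 does not apply here → [b].
/ʃ/ (between /b/ and /o/): rule 3 targets it, but not between two vowels → unchanged [ʃ].
/o/ (word-final) is unaffected → [o].

[ʃevovobʃo]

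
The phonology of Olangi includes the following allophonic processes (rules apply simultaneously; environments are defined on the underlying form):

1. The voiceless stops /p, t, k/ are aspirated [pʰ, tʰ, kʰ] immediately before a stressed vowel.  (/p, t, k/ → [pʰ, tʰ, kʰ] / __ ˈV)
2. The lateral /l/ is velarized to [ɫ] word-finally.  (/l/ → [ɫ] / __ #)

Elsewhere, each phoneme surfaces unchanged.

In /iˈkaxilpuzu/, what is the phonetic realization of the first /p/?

[p]

/p/ (between /l/ and /u/) fails the environment for rule 1, so it stays [p].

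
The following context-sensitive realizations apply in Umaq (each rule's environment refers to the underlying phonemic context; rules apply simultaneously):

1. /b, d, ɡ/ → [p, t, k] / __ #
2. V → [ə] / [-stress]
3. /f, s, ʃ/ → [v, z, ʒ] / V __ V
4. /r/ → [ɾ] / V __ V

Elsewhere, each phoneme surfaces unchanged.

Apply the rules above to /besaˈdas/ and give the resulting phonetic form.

[bəzəˈdas]

/b/ — word-initial; rule 1 does not apply here → [b].
Rule 2 applies to /e/ (between /b/ and /s/: in an unstressed syllable) → [ə].
/s/ (between /e/ and /a/): between two vowels, so rule 3 applies → [z].
/a/ (between /s/ and /d/): in an unstressed syllable, so rule 2 applies → [ə].
/d/ — between /a/ and /a/; rule 1 does not apply here → [d].
/a/ (between /d/ and /s/): rule 2 targets it, but not in an unstressed syllable → unchanged [a].
/s/ (word-final): rule 3 targets it, but not between two vowels → unchanged [s].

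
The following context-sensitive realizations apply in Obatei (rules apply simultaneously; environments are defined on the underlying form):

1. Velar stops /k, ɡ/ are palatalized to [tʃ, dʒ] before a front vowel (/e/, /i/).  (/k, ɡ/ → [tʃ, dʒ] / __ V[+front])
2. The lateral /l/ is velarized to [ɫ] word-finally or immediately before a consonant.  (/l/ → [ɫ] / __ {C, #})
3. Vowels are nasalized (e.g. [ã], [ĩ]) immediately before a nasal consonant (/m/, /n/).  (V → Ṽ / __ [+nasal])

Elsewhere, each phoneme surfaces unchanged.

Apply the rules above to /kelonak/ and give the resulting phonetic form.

[tʃelõnak]

/k/ (word-initial) occurs before a front vowel → [tʃ] by rule 1.
/e/ — between /k/ and /l/; rule 3 does not apply here → [e].
/l/ (between /e/ and /o/): rule 2 targets it, but not word-finally or immediately before a consonant → unchanged [l].
/o/ — between /l/ and /n/, before a nasal consonant — surfaces as [õ] (rule 3).
/a/ (between /n/ and /k/) is in the target of rule 3 but the environment (before a nasal consonant) is not met → [a].
/k/ (word-final) is in the target of rule 1 but the environment (before a front vowel) is not met → [k].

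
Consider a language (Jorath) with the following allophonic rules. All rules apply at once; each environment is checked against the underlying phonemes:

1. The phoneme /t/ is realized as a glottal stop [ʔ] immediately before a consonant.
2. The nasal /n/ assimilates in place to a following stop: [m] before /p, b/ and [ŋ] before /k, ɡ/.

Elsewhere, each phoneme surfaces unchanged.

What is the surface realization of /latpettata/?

/l/ (word-initial): no rule targets it → [l].
/a/ (between /l/ and /t/): no rule targets it → [a].
Rule 1 applies to /t/ (between /a/ and /p/: immediately before a consonant) → [ʔ].
/p/ (between /t/ and /e/) is unaffected → [p].
/e/ — not in any rule's target class → [e].
Rule 1 applies to /t/ (between /e/ and /t/: immediately before a consonant) → [ʔ].
/t/ — between /t/ and /a/; rule 1 does not apply here → [t].
/a/ (between /t/ and /t/): no rule targets it → [a].
/t/ (between /a/ and /a/) fails the environment for rule 1, so it stays [t].
/a/ (word-final) is unaffected → [a].

[laʔpeʔtata]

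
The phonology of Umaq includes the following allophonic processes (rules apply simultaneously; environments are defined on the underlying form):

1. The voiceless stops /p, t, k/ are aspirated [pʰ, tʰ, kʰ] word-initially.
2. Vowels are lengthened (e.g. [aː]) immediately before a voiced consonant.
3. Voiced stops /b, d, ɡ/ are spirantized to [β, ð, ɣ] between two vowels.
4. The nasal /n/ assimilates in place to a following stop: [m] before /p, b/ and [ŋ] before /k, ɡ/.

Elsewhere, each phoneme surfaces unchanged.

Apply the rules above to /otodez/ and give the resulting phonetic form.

/o/ (word-initial) fails the environment for rule 2, so it stays [o].
/t/ (between /o/ and /o/): rule 1 targets it, but not word-initially → unchanged [t].
/o/ meets the environment for rule 2 (before a voiced consonant) → [oː].
/d/ (between /o/ and /e/): between two vowels, so rule 3 applies → [ð].
Rule 2 applies to /e/ (between /d/ and /z/: before a voiced consonant) → [eː].
/z/ — not in any rule's target class → [z].

[otoːðeːz]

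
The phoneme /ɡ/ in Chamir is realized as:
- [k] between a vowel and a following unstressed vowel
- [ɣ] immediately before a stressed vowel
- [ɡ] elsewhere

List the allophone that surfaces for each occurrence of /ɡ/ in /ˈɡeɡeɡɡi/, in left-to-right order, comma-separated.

[ɣ], [k], [ɡ], [ɡ]

Occurrence 1 (position 1): immediately before a stressed vowel → [ɣ].
Occurrence 2 (position 3): between a vowel and a following unstressed vowel → [k].
Occurrence 3 (position 5): no conditioning environment matches → elsewhere allophone [ɡ].
Occurrence 4 (position 6): no conditioning environment matches → elsewhere allophone [ɡ].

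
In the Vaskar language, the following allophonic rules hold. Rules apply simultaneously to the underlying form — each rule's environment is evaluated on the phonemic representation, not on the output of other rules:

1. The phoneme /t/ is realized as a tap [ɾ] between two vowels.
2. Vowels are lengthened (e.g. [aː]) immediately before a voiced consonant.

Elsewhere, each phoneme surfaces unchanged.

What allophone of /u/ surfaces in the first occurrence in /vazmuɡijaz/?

[uː]

/u/ meets the environment for rule 2 (before a voiced consonant) → [uː].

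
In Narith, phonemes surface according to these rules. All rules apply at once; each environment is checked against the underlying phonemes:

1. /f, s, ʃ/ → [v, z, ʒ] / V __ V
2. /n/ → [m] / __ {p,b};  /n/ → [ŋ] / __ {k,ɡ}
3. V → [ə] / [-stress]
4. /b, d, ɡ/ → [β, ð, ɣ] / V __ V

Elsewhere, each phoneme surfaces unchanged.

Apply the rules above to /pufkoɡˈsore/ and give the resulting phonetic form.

/p/ (word-initial) is unaffected → [p].
/u/ meets the environment for rule 3 (in an unstressed syllable) → [ə].
/f/ (between /u/ and /k/) fails the environment for rule 1, so it stays [f].
/k/ — not in any rule's target class → [k].
/o/ (between /k/ and /ɡ/) occurs in an unstressed syllable → [ə] by rule 3.
/ɡ/ (between /o/ and /s/) fails the environment for rule 4, so it stays [ɡ].
/s/ (between /ɡ/ and /o/) fails the environment for rule 1, so it stays [s].
/o/ (between /s/ and /r/): rule 3 targets it, but not in an unstressed syllable → unchanged [o].
/r/ (between /o/ and /e/) is unaffected → [r].
/e/ meets the environment for rule 3 (in an unstressed syllable) → [ə].

[pəfkəɡˈsorə]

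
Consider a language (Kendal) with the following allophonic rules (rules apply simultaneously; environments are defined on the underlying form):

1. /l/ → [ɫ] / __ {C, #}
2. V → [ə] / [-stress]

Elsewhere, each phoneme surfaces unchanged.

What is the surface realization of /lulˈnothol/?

/l/ (word-initial) is in the target of rule 1 but the environment (word-finally or immediately before a consonant) is not met → [l].
/u/ meets the environment for rule 2 (in an unstressed syllable) → [ə].
Rule 1 applies to /l/ (between /u/ and /n/: word-finally or immediately before a consonant) → [ɫ].
/n/ (between /l/ and /o/) is unaffected → [n].
/o/ (between /n/ and /t/) is in the target of rule 2 but the environment (in an unstressed syllable) is not met → [o].
/t/ stays [t].
/h/ stays [h].
/o/ (between /h/ and /l/) occurs in an unstressed syllable → [ə] by rule 2.
/l/ (word-final) occurs word-finally or immediately before a consonant → [ɫ] by rule 1.

[ləɫˈnothəɫ]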